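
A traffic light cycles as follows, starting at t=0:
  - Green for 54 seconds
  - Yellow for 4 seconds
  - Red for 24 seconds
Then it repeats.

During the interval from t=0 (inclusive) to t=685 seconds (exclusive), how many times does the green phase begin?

Answer: 9

Derivation:
Cycle = 54+4+24 = 82s
green phase starts at t = k*82 + 0 for k=0,1,2,...
Need k*82+0 < 685 → k < 8.354
k ∈ {0, ..., 8} → 9 starts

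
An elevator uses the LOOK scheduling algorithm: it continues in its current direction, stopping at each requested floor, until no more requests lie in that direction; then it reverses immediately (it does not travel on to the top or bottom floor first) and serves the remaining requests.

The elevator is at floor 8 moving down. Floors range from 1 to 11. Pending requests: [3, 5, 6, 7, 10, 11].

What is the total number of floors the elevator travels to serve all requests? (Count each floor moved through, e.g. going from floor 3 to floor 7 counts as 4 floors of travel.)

Start at floor 8 moving down, LOOK stop order: [7, 6, 5, 3, 10, 11]
  8 → 7: |7-8| = 1, total = 1
  7 → 6: |6-7| = 1, total = 2
  6 → 5: |5-6| = 1, total = 3
  5 → 3: |3-5| = 2, total = 5
  3 → 10: |10-3| = 7, total = 12
  10 → 11: |11-10| = 1, total = 13

Answer: 13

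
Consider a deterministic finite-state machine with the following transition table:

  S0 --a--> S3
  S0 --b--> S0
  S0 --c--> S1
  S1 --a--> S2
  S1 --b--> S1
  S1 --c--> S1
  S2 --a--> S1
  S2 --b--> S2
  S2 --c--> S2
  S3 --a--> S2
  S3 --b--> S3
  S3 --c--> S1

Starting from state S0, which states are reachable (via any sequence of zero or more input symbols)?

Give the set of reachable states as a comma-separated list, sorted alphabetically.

BFS from S0:
  visit S0: S0--a-->S3 (new), S0--b-->S0 (seen), S0--c-->S1 (new)
  visit S3: S3--a-->S2 (new), S3--b-->S3 (seen), S3--c-->S1 (seen)
  visit S1: S1--a-->S2 (seen), S1--b-->S1 (seen), S1--c-->S1 (seen)
  visit S2: S2--a-->S1 (seen), S2--b-->S2 (seen), S2--c-->S2 (seen)

Answer: S0, S1, S2, S3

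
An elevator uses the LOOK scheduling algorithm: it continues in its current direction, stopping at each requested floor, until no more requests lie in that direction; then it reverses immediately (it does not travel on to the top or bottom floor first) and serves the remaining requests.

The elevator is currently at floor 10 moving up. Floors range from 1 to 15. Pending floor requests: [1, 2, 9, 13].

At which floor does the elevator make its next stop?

Answer: 13

Derivation:
Current floor: 10, direction: up
Requests above: [13]
Requests below: [1, 2, 9]
Moving up and requests lie above → nearest above is min([13]) = 13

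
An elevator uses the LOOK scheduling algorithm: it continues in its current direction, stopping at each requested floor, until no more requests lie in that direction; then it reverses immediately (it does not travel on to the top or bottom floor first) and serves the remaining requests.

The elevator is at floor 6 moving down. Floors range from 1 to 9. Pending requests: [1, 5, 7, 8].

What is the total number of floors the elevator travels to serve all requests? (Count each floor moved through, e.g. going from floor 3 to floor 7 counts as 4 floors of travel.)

Start at floor 6 moving down, LOOK stop order: [5, 1, 7, 8]
  6 → 5: |5-6| = 1, total = 1
  5 → 1: |1-5| = 4, total = 5
  1 → 7: |7-1| = 6, total = 11
  7 → 8: |8-7| = 1, total = 12

Answer: 12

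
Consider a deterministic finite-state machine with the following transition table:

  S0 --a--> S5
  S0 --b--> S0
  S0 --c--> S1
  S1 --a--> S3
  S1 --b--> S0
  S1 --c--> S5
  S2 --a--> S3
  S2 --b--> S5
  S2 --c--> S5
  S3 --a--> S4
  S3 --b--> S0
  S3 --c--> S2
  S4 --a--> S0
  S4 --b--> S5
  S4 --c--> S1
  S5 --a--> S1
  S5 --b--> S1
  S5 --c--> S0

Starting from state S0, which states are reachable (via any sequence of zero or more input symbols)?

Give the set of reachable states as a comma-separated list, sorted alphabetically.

BFS from S0:
  visit S0: S0--a-->S5 (new), S0--b-->S0 (seen), S0--c-->S1 (new)
  visit S5: S5--a-->S1 (seen), S5--b-->S1 (seen), S5--c-->S0 (seen)
  visit S1: S1--a-->S3 (new), S1--b-->S0 (seen), S1--c-->S5 (seen)
  visit S3: S3--a-->S4 (new), S3--b-->S0 (seen), S3--c-->S2 (new)
  visit S4: S4--a-->S0 (seen), S4--b-->S5 (seen), S4--c-->S1 (seen)
  visit S2: S2--a-->S3 (seen), S2--b-->S5 (seen), S2--c-->S5 (seen)

Answer: S0, S1, S2, S3, S4, S5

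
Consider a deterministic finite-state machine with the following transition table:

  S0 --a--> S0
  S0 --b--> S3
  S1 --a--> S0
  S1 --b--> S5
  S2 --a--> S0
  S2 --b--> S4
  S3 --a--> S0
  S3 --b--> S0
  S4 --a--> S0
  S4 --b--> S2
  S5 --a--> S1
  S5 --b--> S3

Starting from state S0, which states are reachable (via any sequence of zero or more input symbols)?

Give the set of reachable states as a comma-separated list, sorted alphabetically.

BFS from S0:
  visit S0: S0--a-->S0 (seen), S0--b-->S3 (new)
  visit S3: S3--a-->S0 (seen), S3--b-->S0 (seen)

Answer: S0, S3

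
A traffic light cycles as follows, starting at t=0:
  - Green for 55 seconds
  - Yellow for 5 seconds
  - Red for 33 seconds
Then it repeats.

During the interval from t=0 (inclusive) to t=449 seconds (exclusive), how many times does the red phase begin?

Cycle = 55+5+33 = 93s
red phase starts at t = k*93 + 60 for k=0,1,2,...
Need k*93+60 < 449 → k < 4.183
k ∈ {0, ..., 4} → 5 starts

Answer: 5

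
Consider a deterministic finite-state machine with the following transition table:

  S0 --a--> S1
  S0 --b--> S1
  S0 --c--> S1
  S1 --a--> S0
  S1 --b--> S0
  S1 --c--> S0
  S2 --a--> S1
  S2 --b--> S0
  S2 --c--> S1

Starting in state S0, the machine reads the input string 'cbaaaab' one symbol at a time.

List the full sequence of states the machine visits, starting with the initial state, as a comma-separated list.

Answer: S0, S1, S0, S1, S0, S1, S0, S1

Derivation:
Start: S0
  read 'c': S0 --c--> S1
  read 'b': S1 --b--> S0
  read 'a': S0 --a--> S1
  read 'a': S1 --a--> S0
  read 'a': S0 --a--> S1
  read 'a': S1 --a--> S0
  read 'b': S0 --b--> S1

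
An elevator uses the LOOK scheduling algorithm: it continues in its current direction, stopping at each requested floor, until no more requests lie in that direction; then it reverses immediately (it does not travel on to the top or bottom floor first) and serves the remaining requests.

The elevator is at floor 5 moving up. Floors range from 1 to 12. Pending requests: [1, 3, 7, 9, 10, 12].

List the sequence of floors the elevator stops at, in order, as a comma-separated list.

Current: 5, moving UP
Serve above first (ascending): [7, 9, 10, 12]
Then reverse, serve below (descending): [3, 1]

Answer: 7, 9, 10, 12, 3, 1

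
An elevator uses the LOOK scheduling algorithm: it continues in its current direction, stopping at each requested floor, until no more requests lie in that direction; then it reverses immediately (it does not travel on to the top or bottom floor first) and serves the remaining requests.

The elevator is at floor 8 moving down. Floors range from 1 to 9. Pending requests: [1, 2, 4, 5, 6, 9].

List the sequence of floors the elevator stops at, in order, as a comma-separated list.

Current: 8, moving DOWN
Serve below first (descending): [6, 5, 4, 2, 1]
Then reverse, serve above (ascending): [9]

Answer: 6, 5, 4, 2, 1, 9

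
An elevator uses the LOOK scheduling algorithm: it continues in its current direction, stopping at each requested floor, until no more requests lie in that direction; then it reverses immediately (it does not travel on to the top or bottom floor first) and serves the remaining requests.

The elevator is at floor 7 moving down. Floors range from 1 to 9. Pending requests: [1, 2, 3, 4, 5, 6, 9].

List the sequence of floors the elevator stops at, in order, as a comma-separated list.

Current: 7, moving DOWN
Serve below first (descending): [6, 5, 4, 3, 2, 1]
Then reverse, serve above (ascending): [9]

Answer: 6, 5, 4, 3, 2, 1, 9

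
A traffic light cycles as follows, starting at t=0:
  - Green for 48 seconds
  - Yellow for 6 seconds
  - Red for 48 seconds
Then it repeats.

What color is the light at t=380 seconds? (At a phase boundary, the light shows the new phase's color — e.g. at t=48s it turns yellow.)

Cycle length = 48 + 6 + 48 = 102s
t = 380, phase_t = 380 mod 102 = 74
74 >= 54 → RED

Answer: red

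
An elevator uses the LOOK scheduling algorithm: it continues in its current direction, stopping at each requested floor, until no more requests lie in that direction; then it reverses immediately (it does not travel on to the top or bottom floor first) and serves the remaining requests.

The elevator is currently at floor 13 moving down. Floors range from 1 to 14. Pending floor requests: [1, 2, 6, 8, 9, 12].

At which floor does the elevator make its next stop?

Answer: 12

Derivation:
Current floor: 13, direction: down
Requests above: []
Requests below: [1, 2, 6, 8, 9, 12]
Moving down and requests lie below → nearest below is max([1, 2, 6, 8, 9, 12]) = 12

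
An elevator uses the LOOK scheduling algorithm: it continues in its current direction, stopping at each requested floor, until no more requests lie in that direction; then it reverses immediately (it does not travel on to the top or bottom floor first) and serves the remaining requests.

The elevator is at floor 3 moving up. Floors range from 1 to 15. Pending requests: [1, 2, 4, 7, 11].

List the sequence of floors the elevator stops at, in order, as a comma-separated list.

Current: 3, moving UP
Serve above first (ascending): [4, 7, 11]
Then reverse, serve below (descending): [2, 1]

Answer: 4, 7, 11, 2, 1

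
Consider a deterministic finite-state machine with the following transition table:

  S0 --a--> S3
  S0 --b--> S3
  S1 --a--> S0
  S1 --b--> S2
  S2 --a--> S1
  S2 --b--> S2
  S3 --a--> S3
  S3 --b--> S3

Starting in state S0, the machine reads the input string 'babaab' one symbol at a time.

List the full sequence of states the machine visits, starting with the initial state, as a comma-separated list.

Start: S0
  read 'b': S0 --b--> S3
  read 'a': S3 --a--> S3
  read 'b': S3 --b--> S3
  read 'a': S3 --a--> S3
  read 'a': S3 --a--> S3
  read 'b': S3 --b--> S3

Answer: S0, S3, S3, S3, S3, S3, S3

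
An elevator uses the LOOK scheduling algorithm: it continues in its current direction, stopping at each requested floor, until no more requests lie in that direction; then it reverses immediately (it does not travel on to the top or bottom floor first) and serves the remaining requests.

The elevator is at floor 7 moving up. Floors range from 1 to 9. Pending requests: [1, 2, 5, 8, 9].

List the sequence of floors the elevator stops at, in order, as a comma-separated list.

Current: 7, moving UP
Serve above first (ascending): [8, 9]
Then reverse, serve below (descending): [5, 2, 1]

Answer: 8, 9, 5, 2, 1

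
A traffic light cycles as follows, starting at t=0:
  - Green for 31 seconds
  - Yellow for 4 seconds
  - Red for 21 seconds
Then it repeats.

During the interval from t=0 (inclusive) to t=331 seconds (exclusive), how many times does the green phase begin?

Cycle = 31+4+21 = 56s
green phase starts at t = k*56 + 0 for k=0,1,2,...
Need k*56+0 < 331 → k < 5.911
k ∈ {0, ..., 5} → 6 starts

Answer: 6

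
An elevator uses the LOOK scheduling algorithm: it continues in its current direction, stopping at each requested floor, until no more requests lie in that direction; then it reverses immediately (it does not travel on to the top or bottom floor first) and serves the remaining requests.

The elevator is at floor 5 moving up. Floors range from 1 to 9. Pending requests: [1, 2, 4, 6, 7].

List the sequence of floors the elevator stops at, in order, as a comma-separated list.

Current: 5, moving UP
Serve above first (ascending): [6, 7]
Then reverse, serve below (descending): [4, 2, 1]

Answer: 6, 7, 4, 2, 1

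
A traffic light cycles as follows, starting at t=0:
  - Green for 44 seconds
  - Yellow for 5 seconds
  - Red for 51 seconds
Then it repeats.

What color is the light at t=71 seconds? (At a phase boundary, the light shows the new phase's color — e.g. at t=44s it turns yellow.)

Cycle length = 44 + 5 + 51 = 100s
t = 71, phase_t = 71 mod 100 = 71
71 >= 49 → RED

Answer: red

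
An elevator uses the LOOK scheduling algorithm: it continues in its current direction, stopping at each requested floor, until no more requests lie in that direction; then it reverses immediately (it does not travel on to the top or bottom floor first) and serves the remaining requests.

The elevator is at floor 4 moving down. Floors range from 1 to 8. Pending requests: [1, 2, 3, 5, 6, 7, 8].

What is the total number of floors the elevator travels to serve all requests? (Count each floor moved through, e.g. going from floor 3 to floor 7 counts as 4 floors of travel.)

Start at floor 4 moving down, LOOK stop order: [3, 2, 1, 5, 6, 7, 8]
  4 → 3: |3-4| = 1, total = 1
  3 → 2: |2-3| = 1, total = 2
  2 → 1: |1-2| = 1, total = 3
  1 → 5: |5-1| = 4, total = 7
  5 → 6: |6-5| = 1, total = 8
  6 → 7: |7-6| = 1, total = 9
  7 → 8: |8-7| = 1, total = 10

Answer: 10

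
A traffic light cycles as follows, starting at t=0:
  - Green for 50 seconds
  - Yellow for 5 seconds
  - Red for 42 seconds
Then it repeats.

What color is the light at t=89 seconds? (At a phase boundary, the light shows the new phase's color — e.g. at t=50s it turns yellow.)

Cycle length = 50 + 5 + 42 = 97s
t = 89, phase_t = 89 mod 97 = 89
89 >= 55 → RED

Answer: red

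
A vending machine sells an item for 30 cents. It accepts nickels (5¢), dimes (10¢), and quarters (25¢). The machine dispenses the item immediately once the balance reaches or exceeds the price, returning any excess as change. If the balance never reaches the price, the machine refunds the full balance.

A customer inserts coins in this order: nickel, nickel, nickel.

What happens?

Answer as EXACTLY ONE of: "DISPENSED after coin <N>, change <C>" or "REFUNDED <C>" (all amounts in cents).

Answer: REFUNDED 15

Derivation:
Price: 30¢
Coin 1 (nickel, 5¢): balance = 5¢
Coin 2 (nickel, 5¢): balance = 10¢
Coin 3 (nickel, 5¢): balance = 15¢
All coins inserted, balance 15¢ < price 30¢ → REFUND 15¢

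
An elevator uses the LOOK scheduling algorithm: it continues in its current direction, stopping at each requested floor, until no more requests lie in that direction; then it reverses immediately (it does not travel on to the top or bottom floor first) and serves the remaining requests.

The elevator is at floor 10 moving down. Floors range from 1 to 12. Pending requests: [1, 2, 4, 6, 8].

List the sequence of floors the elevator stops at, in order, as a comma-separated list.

Current: 10, moving DOWN
Serve below first (descending): [8, 6, 4, 2, 1]
Then reverse, serve above (ascending): []

Answer: 8, 6, 4, 2, 1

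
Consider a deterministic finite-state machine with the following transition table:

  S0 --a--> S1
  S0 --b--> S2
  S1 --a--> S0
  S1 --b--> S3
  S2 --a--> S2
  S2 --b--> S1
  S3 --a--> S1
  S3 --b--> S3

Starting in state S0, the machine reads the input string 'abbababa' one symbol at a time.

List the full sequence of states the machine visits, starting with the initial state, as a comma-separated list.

Start: S0
  read 'a': S0 --a--> S1
  read 'b': S1 --b--> S3
  read 'b': S3 --b--> S3
  read 'a': S3 --a--> S1
  read 'b': S1 --b--> S3
  read 'a': S3 --a--> S1
  read 'b': S1 --b--> S3
  read 'a': S3 --a--> S1

Answer: S0, S1, S3, S3, S1, S3, S1, S3, S1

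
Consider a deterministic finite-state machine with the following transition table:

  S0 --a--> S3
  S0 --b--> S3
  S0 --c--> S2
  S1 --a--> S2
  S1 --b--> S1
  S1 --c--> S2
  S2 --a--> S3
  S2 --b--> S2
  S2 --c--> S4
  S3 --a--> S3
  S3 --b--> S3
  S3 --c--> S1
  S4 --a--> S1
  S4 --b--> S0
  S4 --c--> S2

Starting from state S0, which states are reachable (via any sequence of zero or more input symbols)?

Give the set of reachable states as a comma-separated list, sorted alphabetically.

BFS from S0:
  visit S0: S0--a-->S3 (new), S0--b-->S3 (seen), S0--c-->S2 (new)
  visit S3: S3--a-->S3 (seen), S3--b-->S3 (seen), S3--c-->S1 (new)
  visit S2: S2--a-->S3 (seen), S2--b-->S2 (seen), S2--c-->S4 (new)
  visit S1: S1--a-->S2 (seen), S1--b-->S1 (seen), S1--c-->S2 (seen)
  visit S4: S4--a-->S1 (seen), S4--b-->S0 (seen), S4--c-->S2 (seen)

Answer: S0, S1, S2, S3, S4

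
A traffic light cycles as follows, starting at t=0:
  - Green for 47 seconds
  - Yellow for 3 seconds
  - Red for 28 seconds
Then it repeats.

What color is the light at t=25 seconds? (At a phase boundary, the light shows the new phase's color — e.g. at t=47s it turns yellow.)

Answer: green

Derivation:
Cycle length = 47 + 3 + 28 = 78s
t = 25, phase_t = 25 mod 78 = 25
25 < 47 (green end) → GREEN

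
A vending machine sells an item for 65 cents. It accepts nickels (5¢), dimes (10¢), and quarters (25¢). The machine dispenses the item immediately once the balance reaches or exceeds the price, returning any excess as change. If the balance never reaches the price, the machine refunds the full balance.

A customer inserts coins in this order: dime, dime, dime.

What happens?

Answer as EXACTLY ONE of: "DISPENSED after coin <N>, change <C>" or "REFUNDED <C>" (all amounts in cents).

Price: 65¢
Coin 1 (dime, 10¢): balance = 10¢
Coin 2 (dime, 10¢): balance = 20¢
Coin 3 (dime, 10¢): balance = 30¢
All coins inserted, balance 30¢ < price 65¢ → REFUND 30¢

Answer: REFUNDED 30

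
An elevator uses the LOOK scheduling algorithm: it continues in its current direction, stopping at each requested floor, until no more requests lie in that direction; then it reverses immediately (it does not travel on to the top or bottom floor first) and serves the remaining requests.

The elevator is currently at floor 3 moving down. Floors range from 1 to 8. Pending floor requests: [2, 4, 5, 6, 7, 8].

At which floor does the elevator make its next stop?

Answer: 2

Derivation:
Current floor: 3, direction: down
Requests above: [4, 5, 6, 7, 8]
Requests below: [2]
Moving down and requests lie below → nearest below is max([2]) = 2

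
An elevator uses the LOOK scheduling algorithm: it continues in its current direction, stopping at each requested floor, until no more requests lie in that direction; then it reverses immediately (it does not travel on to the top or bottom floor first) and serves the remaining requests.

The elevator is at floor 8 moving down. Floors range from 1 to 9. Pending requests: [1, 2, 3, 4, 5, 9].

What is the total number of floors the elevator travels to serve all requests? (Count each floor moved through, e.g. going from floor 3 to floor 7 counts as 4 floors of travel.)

Start at floor 8 moving down, LOOK stop order: [5, 4, 3, 2, 1, 9]
  8 → 5: |5-8| = 3, total = 3
  5 → 4: |4-5| = 1, total = 4
  4 → 3: |3-4| = 1, total = 5
  3 → 2: |2-3| = 1, total = 6
  2 → 1: |1-2| = 1, total = 7
  1 → 9: |9-1| = 8, total = 15

Answer: 15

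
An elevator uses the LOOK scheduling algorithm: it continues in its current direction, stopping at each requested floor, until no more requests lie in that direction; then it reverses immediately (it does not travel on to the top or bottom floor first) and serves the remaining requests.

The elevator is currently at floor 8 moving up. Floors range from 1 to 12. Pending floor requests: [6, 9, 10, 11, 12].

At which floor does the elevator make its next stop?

Current floor: 8, direction: up
Requests above: [9, 10, 11, 12]
Requests below: [6]
Moving up and requests lie above → nearest above is min([9, 10, 11, 12]) = 9

Answer: 9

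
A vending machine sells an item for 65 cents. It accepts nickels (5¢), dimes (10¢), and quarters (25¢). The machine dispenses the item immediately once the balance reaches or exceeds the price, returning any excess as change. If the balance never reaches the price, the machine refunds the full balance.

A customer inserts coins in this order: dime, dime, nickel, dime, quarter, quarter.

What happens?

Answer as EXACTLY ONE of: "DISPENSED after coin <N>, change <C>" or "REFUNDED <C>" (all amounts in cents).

Price: 65¢
Coin 1 (dime, 10¢): balance = 10¢
Coin 2 (dime, 10¢): balance = 20¢
Coin 3 (nickel, 5¢): balance = 25¢
Coin 4 (dime, 10¢): balance = 35¢
Coin 5 (quarter, 25¢): balance = 60¢
Coin 6 (quarter, 25¢): balance = 85¢
  → balance >= price → DISPENSE, change = 85 - 65 = 20¢

Answer: DISPENSED after coin 6, change 20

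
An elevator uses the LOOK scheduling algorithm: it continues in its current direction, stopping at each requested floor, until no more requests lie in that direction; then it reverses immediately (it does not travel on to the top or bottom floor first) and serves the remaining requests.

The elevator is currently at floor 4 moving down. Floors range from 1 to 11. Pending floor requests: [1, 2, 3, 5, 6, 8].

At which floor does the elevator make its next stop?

Current floor: 4, direction: down
Requests above: [5, 6, 8]
Requests below: [1, 2, 3]
Moving down and requests lie below → nearest below is max([1, 2, 3]) = 3

Answer: 3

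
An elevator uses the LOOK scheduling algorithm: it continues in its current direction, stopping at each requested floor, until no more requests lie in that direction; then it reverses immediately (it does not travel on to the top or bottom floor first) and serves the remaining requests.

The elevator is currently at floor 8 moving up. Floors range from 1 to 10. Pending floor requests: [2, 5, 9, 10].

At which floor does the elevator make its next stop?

Current floor: 8, direction: up
Requests above: [9, 10]
Requests below: [2, 5]
Moving up and requests lie above → nearest above is min([9, 10]) = 9

Answer: 9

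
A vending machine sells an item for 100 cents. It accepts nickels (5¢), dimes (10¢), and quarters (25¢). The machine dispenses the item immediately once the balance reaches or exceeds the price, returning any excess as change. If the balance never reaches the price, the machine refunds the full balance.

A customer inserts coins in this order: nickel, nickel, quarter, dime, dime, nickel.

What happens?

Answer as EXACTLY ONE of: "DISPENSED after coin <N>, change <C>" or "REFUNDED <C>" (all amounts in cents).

Answer: REFUNDED 60

Derivation:
Price: 100¢
Coin 1 (nickel, 5¢): balance = 5¢
Coin 2 (nickel, 5¢): balance = 10¢
Coin 3 (quarter, 25¢): balance = 35¢
Coin 4 (dime, 10¢): balance = 45¢
Coin 5 (dime, 10¢): balance = 55¢
Coin 6 (nickel, 5¢): balance = 60¢
All coins inserted, balance 60¢ < price 100¢ → REFUND 60¢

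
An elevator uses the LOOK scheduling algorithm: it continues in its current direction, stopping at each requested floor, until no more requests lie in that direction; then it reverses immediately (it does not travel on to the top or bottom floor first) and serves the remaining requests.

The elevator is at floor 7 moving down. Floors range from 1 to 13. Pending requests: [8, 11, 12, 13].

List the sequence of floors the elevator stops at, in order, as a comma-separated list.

Answer: 8, 11, 12, 13

Derivation:
Current: 7, moving DOWN
Serve below first (descending): []
Then reverse, serve above (ascending): [8, 11, 12, 13]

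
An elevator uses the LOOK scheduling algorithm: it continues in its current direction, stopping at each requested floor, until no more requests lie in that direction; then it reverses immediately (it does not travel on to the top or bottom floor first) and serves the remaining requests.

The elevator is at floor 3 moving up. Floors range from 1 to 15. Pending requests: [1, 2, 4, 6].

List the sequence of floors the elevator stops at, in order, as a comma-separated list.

Current: 3, moving UP
Serve above first (ascending): [4, 6]
Then reverse, serve below (descending): [2, 1]

Answer: 4, 6, 2, 1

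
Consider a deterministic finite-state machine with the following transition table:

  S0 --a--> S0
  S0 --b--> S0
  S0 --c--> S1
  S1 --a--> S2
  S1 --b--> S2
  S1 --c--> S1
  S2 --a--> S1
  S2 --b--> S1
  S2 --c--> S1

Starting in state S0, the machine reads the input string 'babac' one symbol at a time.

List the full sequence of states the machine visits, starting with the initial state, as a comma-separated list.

Start: S0
  read 'b': S0 --b--> S0
  read 'a': S0 --a--> S0
  read 'b': S0 --b--> S0
  read 'a': S0 --a--> S0
  read 'c': S0 --c--> S1

Answer: S0, S0, S0, S0, S0, S1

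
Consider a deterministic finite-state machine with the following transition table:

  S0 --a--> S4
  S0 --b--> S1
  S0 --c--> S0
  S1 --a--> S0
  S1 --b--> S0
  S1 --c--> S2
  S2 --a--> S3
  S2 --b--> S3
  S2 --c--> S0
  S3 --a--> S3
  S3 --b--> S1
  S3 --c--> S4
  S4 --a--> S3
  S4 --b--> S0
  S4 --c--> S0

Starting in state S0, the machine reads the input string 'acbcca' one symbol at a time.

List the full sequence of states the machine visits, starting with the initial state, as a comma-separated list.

Start: S0
  read 'a': S0 --a--> S4
  read 'c': S4 --c--> S0
  read 'b': S0 --b--> S1
  read 'c': S1 --c--> S2
  read 'c': S2 --c--> S0
  read 'a': S0 --a--> S4

Answer: S0, S4, S0, S1, S2, S0, S4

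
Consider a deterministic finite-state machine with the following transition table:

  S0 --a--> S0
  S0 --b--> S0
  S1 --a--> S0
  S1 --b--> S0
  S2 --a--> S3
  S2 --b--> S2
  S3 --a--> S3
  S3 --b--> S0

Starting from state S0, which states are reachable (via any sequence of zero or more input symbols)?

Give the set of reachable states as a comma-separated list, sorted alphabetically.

Answer: S0

Derivation:
BFS from S0:
  visit S0: S0--a-->S0 (seen), S0--b-->S0 (seen)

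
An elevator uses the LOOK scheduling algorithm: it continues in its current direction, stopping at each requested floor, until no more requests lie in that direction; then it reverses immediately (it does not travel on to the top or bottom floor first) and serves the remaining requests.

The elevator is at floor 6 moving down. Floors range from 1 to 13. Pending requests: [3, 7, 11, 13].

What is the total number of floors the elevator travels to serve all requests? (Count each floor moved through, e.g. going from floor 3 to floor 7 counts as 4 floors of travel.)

Answer: 13

Derivation:
Start at floor 6 moving down, LOOK stop order: [3, 7, 11, 13]
  6 → 3: |3-6| = 3, total = 3
  3 → 7: |7-3| = 4, total = 7
  7 → 11: |11-7| = 4, total = 11
  11 → 13: |13-11| = 2, total = 13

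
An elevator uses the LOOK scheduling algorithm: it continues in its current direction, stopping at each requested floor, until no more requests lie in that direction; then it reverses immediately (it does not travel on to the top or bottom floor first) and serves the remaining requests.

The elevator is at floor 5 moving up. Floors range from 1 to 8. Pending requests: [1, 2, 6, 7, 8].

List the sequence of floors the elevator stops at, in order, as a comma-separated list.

Answer: 6, 7, 8, 2, 1

Derivation:
Current: 5, moving UP
Serve above first (ascending): [6, 7, 8]
Then reverse, serve below (descending): [2, 1]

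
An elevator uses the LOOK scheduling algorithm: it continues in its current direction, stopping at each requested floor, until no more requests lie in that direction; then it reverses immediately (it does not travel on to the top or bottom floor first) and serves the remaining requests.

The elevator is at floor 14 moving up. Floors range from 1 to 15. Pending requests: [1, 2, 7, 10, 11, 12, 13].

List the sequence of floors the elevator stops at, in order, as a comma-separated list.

Answer: 13, 12, 11, 10, 7, 2, 1

Derivation:
Current: 14, moving UP
Serve above first (ascending): []
Then reverse, serve below (descending): [13, 12, 11, 10, 7, 2, 1]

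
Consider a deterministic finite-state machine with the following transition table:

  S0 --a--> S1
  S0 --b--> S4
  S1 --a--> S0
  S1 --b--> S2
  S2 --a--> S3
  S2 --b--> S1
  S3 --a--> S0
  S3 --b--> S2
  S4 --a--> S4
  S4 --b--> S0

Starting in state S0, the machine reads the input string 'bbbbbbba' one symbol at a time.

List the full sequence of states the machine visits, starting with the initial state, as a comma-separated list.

Answer: S0, S4, S0, S4, S0, S4, S0, S4, S4

Derivation:
Start: S0
  read 'b': S0 --b--> S4
  read 'b': S4 --b--> S0
  read 'b': S0 --b--> S4
  read 'b': S4 --b--> S0
  read 'b': S0 --b--> S4
  read 'b': S4 --b--> S0
  read 'b': S0 --b--> S4
  read 'a': S4 --a--> S4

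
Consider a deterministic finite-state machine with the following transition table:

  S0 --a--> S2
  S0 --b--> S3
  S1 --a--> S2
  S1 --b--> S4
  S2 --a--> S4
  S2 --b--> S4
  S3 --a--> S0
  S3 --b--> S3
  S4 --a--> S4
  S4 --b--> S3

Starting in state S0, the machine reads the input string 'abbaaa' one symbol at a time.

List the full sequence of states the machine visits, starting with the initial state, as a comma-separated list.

Start: S0
  read 'a': S0 --a--> S2
  read 'b': S2 --b--> S4
  read 'b': S4 --b--> S3
  read 'a': S3 --a--> S0
  read 'a': S0 --a--> S2
  read 'a': S2 --a--> S4

Answer: S0, S2, S4, S3, S0, S2, S4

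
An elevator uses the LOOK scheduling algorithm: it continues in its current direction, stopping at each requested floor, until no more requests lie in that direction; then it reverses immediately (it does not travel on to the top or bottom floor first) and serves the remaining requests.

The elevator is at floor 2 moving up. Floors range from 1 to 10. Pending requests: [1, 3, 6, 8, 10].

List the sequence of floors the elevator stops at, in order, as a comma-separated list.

Answer: 3, 6, 8, 10, 1

Derivation:
Current: 2, moving UP
Serve above first (ascending): [3, 6, 8, 10]
Then reverse, serve below (descending): [1]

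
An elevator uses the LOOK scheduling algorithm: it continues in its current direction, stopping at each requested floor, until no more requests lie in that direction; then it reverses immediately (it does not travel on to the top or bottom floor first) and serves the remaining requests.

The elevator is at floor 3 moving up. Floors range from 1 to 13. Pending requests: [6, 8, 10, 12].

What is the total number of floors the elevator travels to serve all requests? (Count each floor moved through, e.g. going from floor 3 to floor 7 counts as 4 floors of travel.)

Start at floor 3 moving up, LOOK stop order: [6, 8, 10, 12]
  3 → 6: |6-3| = 3, total = 3
  6 → 8: |8-6| = 2, total = 5
  8 → 10: |10-8| = 2, total = 7
  10 → 12: |12-10| = 2, total = 9

Answer: 9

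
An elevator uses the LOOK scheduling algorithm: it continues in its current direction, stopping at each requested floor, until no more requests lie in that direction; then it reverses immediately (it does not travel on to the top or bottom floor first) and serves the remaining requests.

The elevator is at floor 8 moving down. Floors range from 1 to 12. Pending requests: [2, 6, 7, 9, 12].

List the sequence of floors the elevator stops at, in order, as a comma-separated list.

Current: 8, moving DOWN
Serve below first (descending): [7, 6, 2]
Then reverse, serve above (ascending): [9, 12]

Answer: 7, 6, 2, 9, 12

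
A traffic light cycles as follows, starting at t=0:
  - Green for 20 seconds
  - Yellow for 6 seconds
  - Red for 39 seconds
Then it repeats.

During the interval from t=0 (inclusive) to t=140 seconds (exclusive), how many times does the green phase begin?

Answer: 3

Derivation:
Cycle = 20+6+39 = 65s
green phase starts at t = k*65 + 0 for k=0,1,2,...
Need k*65+0 < 140 → k < 2.154
k ∈ {0, ..., 2} → 3 starts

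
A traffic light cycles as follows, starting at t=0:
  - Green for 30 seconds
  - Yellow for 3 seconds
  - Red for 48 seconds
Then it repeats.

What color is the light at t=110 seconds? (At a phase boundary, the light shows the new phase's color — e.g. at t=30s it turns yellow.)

Cycle length = 30 + 3 + 48 = 81s
t = 110, phase_t = 110 mod 81 = 29
29 < 30 (green end) → GREEN

Answer: green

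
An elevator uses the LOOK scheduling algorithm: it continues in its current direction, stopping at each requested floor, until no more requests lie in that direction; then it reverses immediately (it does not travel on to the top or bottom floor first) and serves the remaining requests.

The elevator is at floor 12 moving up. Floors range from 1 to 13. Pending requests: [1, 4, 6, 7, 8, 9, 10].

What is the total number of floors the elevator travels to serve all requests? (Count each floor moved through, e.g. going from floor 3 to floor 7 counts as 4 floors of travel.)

Answer: 11

Derivation:
Start at floor 12 moving up, LOOK stop order: [10, 9, 8, 7, 6, 4, 1]
  12 → 10: |10-12| = 2, total = 2
  10 → 9: |9-10| = 1, total = 3
  9 → 8: |8-9| = 1, total = 4
  8 → 7: |7-8| = 1, total = 5
  7 → 6: |6-7| = 1, total = 6
  6 → 4: |4-6| = 2, total = 8
  4 → 1: |1-4| = 3, total = 11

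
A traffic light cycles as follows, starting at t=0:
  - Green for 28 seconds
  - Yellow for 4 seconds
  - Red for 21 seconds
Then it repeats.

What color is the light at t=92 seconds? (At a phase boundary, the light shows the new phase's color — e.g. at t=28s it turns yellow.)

Cycle length = 28 + 4 + 21 = 53s
t = 92, phase_t = 92 mod 53 = 39
39 >= 32 → RED

Answer: red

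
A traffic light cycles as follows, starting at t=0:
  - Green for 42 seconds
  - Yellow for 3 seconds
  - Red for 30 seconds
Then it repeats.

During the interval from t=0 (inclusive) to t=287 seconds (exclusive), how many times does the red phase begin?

Cycle = 42+3+30 = 75s
red phase starts at t = k*75 + 45 for k=0,1,2,...
Need k*75+45 < 287 → k < 3.227
k ∈ {0, ..., 3} → 4 starts

Answer: 4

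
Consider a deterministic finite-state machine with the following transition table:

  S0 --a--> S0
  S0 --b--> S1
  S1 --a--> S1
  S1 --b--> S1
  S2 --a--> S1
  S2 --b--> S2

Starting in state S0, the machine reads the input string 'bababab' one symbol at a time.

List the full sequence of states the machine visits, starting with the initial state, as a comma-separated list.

Start: S0
  read 'b': S0 --b--> S1
  read 'a': S1 --a--> S1
  read 'b': S1 --b--> S1
  read 'a': S1 --a--> S1
  read 'b': S1 --b--> S1
  read 'a': S1 --a--> S1
  read 'b': S1 --b--> S1

Answer: S0, S1, S1, S1, S1, S1, S1, S1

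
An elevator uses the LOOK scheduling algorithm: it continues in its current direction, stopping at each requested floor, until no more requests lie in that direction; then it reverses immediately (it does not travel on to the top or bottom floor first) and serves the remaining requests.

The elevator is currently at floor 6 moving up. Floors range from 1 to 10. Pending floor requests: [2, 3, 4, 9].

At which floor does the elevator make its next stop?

Current floor: 6, direction: up
Requests above: [9]
Requests below: [2, 3, 4]
Moving up and requests lie above → nearest above is min([9]) = 9

Answer: 9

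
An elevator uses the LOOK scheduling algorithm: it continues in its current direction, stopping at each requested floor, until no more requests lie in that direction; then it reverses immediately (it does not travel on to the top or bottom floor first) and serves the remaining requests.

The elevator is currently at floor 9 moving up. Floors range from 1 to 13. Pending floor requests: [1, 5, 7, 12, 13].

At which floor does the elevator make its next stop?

Answer: 12

Derivation:
Current floor: 9, direction: up
Requests above: [12, 13]
Requests below: [1, 5, 7]
Moving up and requests lie above → nearest above is min([12, 13]) = 12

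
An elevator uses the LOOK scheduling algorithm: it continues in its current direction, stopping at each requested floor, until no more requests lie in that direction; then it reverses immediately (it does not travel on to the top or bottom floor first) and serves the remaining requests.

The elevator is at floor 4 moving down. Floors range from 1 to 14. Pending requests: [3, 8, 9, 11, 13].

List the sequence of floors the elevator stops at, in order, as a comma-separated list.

Current: 4, moving DOWN
Serve below first (descending): [3]
Then reverse, serve above (ascending): [8, 9, 11, 13]

Answer: 3, 8, 9, 11, 13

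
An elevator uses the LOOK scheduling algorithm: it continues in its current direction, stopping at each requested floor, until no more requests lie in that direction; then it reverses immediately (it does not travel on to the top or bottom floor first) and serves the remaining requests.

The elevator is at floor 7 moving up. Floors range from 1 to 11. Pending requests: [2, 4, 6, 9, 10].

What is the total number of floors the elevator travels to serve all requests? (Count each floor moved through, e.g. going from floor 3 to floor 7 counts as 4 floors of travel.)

Start at floor 7 moving up, LOOK stop order: [9, 10, 6, 4, 2]
  7 → 9: |9-7| = 2, total = 2
  9 → 10: |10-9| = 1, total = 3
  10 → 6: |6-10| = 4, total = 7
  6 → 4: |4-6| = 2, total = 9
  4 → 2: |2-4| = 2, total = 11

Answer: 11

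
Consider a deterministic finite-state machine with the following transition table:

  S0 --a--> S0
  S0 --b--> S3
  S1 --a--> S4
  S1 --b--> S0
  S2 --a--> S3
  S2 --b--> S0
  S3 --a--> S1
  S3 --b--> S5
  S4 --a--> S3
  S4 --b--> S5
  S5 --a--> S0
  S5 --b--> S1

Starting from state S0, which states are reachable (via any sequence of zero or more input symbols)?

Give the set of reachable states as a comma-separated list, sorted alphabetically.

BFS from S0:
  visit S0: S0--a-->S0 (seen), S0--b-->S3 (new)
  visit S3: S3--a-->S1 (new), S3--b-->S5 (new)
  visit S1: S1--a-->S4 (new), S1--b-->S0 (seen)
  visit S5: S5--a-->S0 (seen), S5--b-->S1 (seen)
  visit S4: S4--a-->S3 (seen), S4--b-->S5 (seen)

Answer: S0, S1, S3, S4, S5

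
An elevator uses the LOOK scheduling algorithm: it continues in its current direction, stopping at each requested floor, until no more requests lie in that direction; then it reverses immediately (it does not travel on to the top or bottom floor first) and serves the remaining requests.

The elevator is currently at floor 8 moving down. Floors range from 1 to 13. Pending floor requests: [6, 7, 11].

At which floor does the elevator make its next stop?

Answer: 7

Derivation:
Current floor: 8, direction: down
Requests above: [11]
Requests below: [6, 7]
Moving down and requests lie below → nearest below is max([6, 7]) = 7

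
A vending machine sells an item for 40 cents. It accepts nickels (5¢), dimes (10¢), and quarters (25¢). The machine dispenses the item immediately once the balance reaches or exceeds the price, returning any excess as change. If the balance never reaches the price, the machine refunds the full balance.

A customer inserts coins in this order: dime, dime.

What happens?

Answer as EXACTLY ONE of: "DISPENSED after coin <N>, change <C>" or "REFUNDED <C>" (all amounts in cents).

Price: 40¢
Coin 1 (dime, 10¢): balance = 10¢
Coin 2 (dime, 10¢): balance = 20¢
All coins inserted, balance 20¢ < price 40¢ → REFUND 20¢

Answer: REFUNDED 20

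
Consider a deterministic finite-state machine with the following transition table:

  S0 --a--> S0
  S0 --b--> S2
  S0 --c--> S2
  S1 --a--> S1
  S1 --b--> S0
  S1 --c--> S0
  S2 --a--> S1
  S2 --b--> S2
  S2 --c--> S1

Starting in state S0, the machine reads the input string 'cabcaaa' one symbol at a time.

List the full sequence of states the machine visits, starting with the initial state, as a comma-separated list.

Answer: S0, S2, S1, S0, S2, S1, S1, S1

Derivation:
Start: S0
  read 'c': S0 --c--> S2
  read 'a': S2 --a--> S1
  read 'b': S1 --b--> S0
  read 'c': S0 --c--> S2
  read 'a': S2 --a--> S1
  read 'a': S1 --a--> S1
  read 'a': S1 --a--> S1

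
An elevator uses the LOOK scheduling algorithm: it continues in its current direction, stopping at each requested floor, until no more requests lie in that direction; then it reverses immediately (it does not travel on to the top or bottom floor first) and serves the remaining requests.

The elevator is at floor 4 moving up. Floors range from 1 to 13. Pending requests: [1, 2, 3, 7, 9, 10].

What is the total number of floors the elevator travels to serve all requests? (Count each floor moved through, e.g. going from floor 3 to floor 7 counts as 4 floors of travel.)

Start at floor 4 moving up, LOOK stop order: [7, 9, 10, 3, 2, 1]
  4 → 7: |7-4| = 3, total = 3
  7 → 9: |9-7| = 2, total = 5
  9 → 10: |10-9| = 1, total = 6
  10 → 3: |3-10| = 7, total = 13
  3 → 2: |2-3| = 1, total = 14
  2 → 1: |1-2| = 1, total = 15

Answer: 15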